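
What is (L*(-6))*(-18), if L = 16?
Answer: 1728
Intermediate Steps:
(L*(-6))*(-18) = (16*(-6))*(-18) = -96*(-18) = 1728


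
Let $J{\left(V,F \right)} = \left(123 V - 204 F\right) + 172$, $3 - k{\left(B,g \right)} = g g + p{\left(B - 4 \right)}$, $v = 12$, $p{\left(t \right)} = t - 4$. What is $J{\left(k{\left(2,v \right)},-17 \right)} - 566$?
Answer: $-13531$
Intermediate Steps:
$p{\left(t \right)} = -4 + t$
$k{\left(B,g \right)} = 11 - B - g^{2}$ ($k{\left(B,g \right)} = 3 - \left(g g + \left(-4 + \left(B - 4\right)\right)\right) = 3 - \left(g^{2} + \left(-4 + \left(-4 + B\right)\right)\right) = 3 - \left(g^{2} + \left(-8 + B\right)\right) = 3 - \left(-8 + B + g^{2}\right) = 11 - B - g^{2}$)
$J{\left(V,F \right)} = 172 - 204 F + 123 V$ ($J{\left(V,F \right)} = \left(- 204 F + 123 V\right) + 172 = 172 - 204 F + 123 V$)
$J{\left(k{\left(2,v \right)},-17 \right)} - 566 = \left(172 - -3468 + 123 \left(11 - 2 - 12^{2}\right)\right) - 566 = \left(172 + 3468 + 123 \left(11 - 2 - 144\right)\right) - 566 = \left(172 + 3468 + 123 \left(-135\right)\right) - 566 = \left(172 + 3468 - 16605\right) - 566 = -12965 - 566 = -13531$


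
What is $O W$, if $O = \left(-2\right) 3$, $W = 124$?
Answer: $-744$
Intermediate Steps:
$O = -6$
$O W = \left(-6\right) 124 = -744$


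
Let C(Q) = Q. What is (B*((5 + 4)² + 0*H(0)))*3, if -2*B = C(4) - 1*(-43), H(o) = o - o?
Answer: -11421/2 ≈ -5710.5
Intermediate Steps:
H(o) = 0
B = -47/2 (B = -(4 - 1*(-43))/2 = -(4 + 43)/2 = -½*47 = -47/2 ≈ -23.500)
(B*((5 + 4)² + 0*H(0)))*3 = -47*((5 + 4)² + 0*0)/2*3 = -47*(9² + 0)/2*3 = -47*(81 + 0)/2*3 = -47/2*81*3 = -3807/2*3 = -11421/2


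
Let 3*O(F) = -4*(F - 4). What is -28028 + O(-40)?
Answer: -83908/3 ≈ -27969.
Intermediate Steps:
O(F) = 16/3 - 4*F/3 (O(F) = (-4*(F - 4))/3 = (-4*(-4 + F))/3 = (16 - 4*F)/3 = 16/3 - 4*F/3)
-28028 + O(-40) = -28028 + (16/3 - 4/3*(-40)) = -28028 + (16/3 + 160/3) = -28028 + 176/3 = -83908/3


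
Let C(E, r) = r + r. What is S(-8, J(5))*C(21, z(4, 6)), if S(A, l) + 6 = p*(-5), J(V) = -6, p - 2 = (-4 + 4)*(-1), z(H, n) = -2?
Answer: 64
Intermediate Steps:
p = 2 (p = 2 + (-4 + 4)*(-1) = 2 + 0*(-1) = 2 + 0 = 2)
S(A, l) = -16 (S(A, l) = -6 + 2*(-5) = -6 - 10 = -16)
C(E, r) = 2*r
S(-8, J(5))*C(21, z(4, 6)) = -32*(-2) = -16*(-4) = 64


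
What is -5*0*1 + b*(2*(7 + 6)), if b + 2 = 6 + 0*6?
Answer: 104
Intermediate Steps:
b = 4 (b = -2 + (6 + 0*6) = -2 + (6 + 0) = -2 + 6 = 4)
-5*0*1 + b*(2*(7 + 6)) = -5*0*1 + 4*(2*(7 + 6)) = 0*1 + 4*(2*13) = 0 + 4*26 = 0 + 104 = 104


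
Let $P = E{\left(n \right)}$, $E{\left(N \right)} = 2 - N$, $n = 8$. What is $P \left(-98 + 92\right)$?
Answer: $36$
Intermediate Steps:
$P = -6$ ($P = 2 - 8 = -6$)
$P \left(-98 + 92\right) = - 6 \left(-98 + 92\right) = \left(-6\right) \left(-6\right) = 36$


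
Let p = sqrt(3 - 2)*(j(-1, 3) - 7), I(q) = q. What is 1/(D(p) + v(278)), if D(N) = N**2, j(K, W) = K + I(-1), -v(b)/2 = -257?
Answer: 1/595 ≈ 0.0016807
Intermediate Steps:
v(b) = 514 (v(b) = -2*(-257) = 514)
j(K, W) = -1 + K (j(K, W) = K - 1 = -1 + K)
p = -9 (p = sqrt(3 - 2)*((-1 - 1) - 7) = sqrt(1)*(-2 - 7) = 1*(-9) = -9)
1/(D(p) + v(278)) = 1/((-9)**2 + 514) = 1/(81 + 514) = 1/595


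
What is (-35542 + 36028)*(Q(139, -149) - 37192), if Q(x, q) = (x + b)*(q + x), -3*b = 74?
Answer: -18630972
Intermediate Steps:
b = -74/3 (b = -⅓*74 = -74/3 ≈ -24.667)
Q(x, q) = (-74/3 + x)*(q + x) (Q(x, q) = (x - 74/3)*(q + x) = (-74/3 + x)*(q + x))
(-35542 + 36028)*(Q(139, -149) - 37192) = (-35542 + 36028)*((139² - 74/3*(-149) - 74/3*139 - 149*139) - 37192) = 486*((19321 + 11026/3 - 10286/3 - 20711) - 37192) = 486*(-3430/3 - 37192) = 486*(-115006/3) = -18630972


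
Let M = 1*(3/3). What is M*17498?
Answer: 17498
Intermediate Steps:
M = 1 (M = 1*(3*(⅓)) = 1*1 = 1)
M*17498 = 1*17498 = 17498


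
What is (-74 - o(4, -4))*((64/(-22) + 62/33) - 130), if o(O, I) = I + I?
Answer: 8648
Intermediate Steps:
o(O, I) = 2*I
(-74 - o(4, -4))*((64/(-22) + 62/33) - 130) = (-74 - 2*(-4))*((64/(-22) + 62/33) - 130) = (-74 - 1*(-8))*((64*(-1/22) + 62*(1/33)) - 130) = (-74 + 8)*((-32/11 + 62/33) - 130) = -66*(-34/33 - 130) = -66*(-4324/33) = 8648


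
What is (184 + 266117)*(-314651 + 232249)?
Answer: -21943735002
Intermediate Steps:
(184 + 266117)*(-314651 + 232249) = 266301*(-82402) = -21943735002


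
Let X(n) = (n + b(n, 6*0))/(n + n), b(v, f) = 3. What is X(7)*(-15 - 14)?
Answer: -145/7 ≈ -20.714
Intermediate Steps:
X(n) = (3 + n)/(2*n) (X(n) = (n + 3)/(n + n) = (3 + n)/((2*n)) = (3 + n)*(1/(2*n)) = (3 + n)/(2*n))
X(7)*(-15 - 14) = ((½)*(3 + 7)/7)*(-15 - 14) = ((½)*(⅐)*10)*(-29) = (5/7)*(-29) = -145/7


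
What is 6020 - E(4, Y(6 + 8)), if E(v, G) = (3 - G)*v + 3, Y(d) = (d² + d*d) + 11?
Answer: 7617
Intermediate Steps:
Y(d) = 11 + 2*d² (Y(d) = (d² + d²) + 11 = 2*d² + 11 = 11 + 2*d²)
E(v, G) = 3 + v*(3 - G) (E(v, G) = v*(3 - G) + 3 = 3 + v*(3 - G))
6020 - E(4, Y(6 + 8)) = 6020 - (3 + 3*4 - 1*(11 + 2*(6 + 8)²)*4) = 6020 - (3 + 12 - 1*(11 + 2*14²)*4) = 6020 - (3 + 12 - 1*(11 + 2*196)*4) = 6020 - (3 + 12 - 1*(11 + 392)*4) = 6020 - (3 + 12 - 1*403*4) = 6020 - (3 + 12 - 1612) = 6020 - 1*(-1597) = 6020 + 1597 = 7617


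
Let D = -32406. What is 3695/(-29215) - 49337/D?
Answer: 264328057/189348258 ≈ 1.3960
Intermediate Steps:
3695/(-29215) - 49337/D = 3695/(-29215) - 49337/(-32406) = 3695*(-1/29215) - 49337*(-1/32406) = -739/5843 + 49337/32406 = 264328057/189348258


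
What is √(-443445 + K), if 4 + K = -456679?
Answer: 4*I*√56258 ≈ 948.75*I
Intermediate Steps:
K = -456683 (K = -4 - 456679 = -456683)
√(-443445 + K) = √(-443445 - 456683) = √(-900128) = 4*I*√56258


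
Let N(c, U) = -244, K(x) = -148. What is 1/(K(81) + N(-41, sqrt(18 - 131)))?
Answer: -1/392 ≈ -0.0025510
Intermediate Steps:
1/(K(81) + N(-41, sqrt(18 - 131))) = 1/(-148 - 244) = 1/(-392) = -1/392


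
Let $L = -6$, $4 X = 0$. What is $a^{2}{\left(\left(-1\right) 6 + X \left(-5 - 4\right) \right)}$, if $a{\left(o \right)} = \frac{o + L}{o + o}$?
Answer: $1$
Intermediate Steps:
$X = 0$ ($X = \frac{1}{4} \cdot 0 = 0$)
$a{\left(o \right)} = \frac{-6 + o}{2 o}$ ($a{\left(o \right)} = \frac{o - 6}{o + o} = \frac{-6 + o}{2 o}$)
$a^{2}{\left(\left(-1\right) 6 + X \left(-5 - 4\right) \right)} = \left(\frac{-6 - \left(6 + 0 \left(-5 - 4\right)\right)}{2 \left(\left(-1\right) 6 + 0 \left(-5 - 4\right)\right)}\right)^{2} = \left(\frac{-6 + \left(-6 + 0 \left(-9\right)\right)}{2 \left(-6 + 0 \left(-9\right)\right)}\right)^{2} = \left(\frac{-6 + \left(-6 + 0\right)}{2 \left(-6 + 0\right)}\right)^{2} = \left(\frac{-6 - 6}{2 \left(-6\right)}\right)^{2} = \left(\frac{1}{2} \left(- \frac{1}{6}\right) \left(-12\right)\right)^{2} = 1^{2} = 1$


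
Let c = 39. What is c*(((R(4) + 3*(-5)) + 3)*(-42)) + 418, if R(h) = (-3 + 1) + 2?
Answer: 20074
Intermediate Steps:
R(h) = 0 (R(h) = -2 + 2 = 0)
c*(((R(4) + 3*(-5)) + 3)*(-42)) + 418 = 39*(((0 + 3*(-5)) + 3)*(-42)) + 418 = 39*(((0 - 15) + 3)*(-42)) + 418 = 39*((-15 + 3)*(-42)) + 418 = 39*(-12*(-42)) + 418 = 39*504 + 418 = 19656 + 418 = 20074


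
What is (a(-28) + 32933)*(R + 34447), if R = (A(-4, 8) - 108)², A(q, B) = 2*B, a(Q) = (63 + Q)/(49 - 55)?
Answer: 8477625893/6 ≈ 1.4129e+9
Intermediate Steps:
a(Q) = -21/2 - Q/6 (a(Q) = (63 + Q)/(-6) = (63 + Q)*(-⅙) = -21/2 - Q/6)
R = 8464 (R = (2*8 - 108)² = (16 - 108)² = (-92)² = 8464)
(a(-28) + 32933)*(R + 34447) = ((-21/2 - ⅙*(-28)) + 32933)*(8464 + 34447) = ((-21/2 + 14/3) + 32933)*42911 = (-35/6 + 32933)*42911 = (197563/6)*42911 = 8477625893/6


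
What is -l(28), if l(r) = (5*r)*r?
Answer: -3920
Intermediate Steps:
l(r) = 5*r**2
-l(28) = -5*28**2 = -5*784 = -1*3920 = -3920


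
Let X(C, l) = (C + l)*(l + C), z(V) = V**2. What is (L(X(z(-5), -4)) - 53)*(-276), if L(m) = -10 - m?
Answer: 139104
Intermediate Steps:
X(C, l) = (C + l)**2 (X(C, l) = (C + l)*(C + l) = (C + l)**2)
(L(X(z(-5), -4)) - 53)*(-276) = ((-10 - ((-5)**2 - 4)**2) - 53)*(-276) = ((-10 - (25 - 4)**2) - 53)*(-276) = ((-10 - 1*21**2) - 53)*(-276) = ((-10 - 1*441) - 53)*(-276) = ((-10 - 441) - 53)*(-276) = (-451 - 53)*(-276) = -504*(-276) = 139104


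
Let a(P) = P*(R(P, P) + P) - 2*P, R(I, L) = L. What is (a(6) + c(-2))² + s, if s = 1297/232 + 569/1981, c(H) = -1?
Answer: 1602541117/459592 ≈ 3486.9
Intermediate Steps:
a(P) = -2*P + 2*P² (a(P) = P*(P + P) - 2*P = P*(2*P) - 2*P = 2*P² - 2*P = -2*P + 2*P²)
s = 2701365/459592 (s = 1297*(1/232) + 569*(1/1981) = 1297/232 + 569/1981 = 2701365/459592 ≈ 5.8777)
(a(6) + c(-2))² + s = (2*6*(-1 + 6) - 1)² + 2701365/459592 = (2*6*5 - 1)² + 2701365/459592 = (60 - 1)² + 2701365/459592 = 59² + 2701365/459592 = 3481 + 2701365/459592 = 1602541117/459592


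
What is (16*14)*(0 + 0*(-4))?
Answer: 0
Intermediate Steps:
(16*14)*(0 + 0*(-4)) = 224*(0 + 0) = 224*0 = 0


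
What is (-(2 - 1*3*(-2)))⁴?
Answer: 4096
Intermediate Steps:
(-(2 - 1*3*(-2)))⁴ = (-(2 - 3*(-2)))⁴ = (-(2 + 6))⁴ = (-1*8)⁴ = (-8)⁴ = 4096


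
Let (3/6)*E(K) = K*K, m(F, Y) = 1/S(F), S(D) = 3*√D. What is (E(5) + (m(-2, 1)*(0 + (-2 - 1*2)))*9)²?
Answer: 2428 + 600*I*√2 ≈ 2428.0 + 848.53*I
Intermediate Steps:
m(F, Y) = 1/(3*√F)
E(K) = 2*K² (E(K) = 2*(K*K) = 2*K²)
(E(5) + (m(-2, 1)*(0 + (-2 - 1*2)))*9)² = (2*5² + ((1/(3*√(-2)))*(0 + (-2 - 1*2)))*9)² = (2*25 + (((-I*√2/2)/3)*(0 + (-2 - 2)))*9)² = (50 + ((-I*√2/6)*(0 - 4))*9)² = (50 + (-I*√2/6*(-4))*9)² = (50 + (2*I*√2/3)*9)² = (50 + 6*I*√2)²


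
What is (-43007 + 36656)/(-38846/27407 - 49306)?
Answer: 174061857/1351368388 ≈ 0.12880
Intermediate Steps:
(-43007 + 36656)/(-38846/27407 - 49306) = -6351/(-38846*1/27407 - 49306) = -6351/(-38846/27407 - 49306) = -6351/(-1351368388/27407) = -6351*(-27407/1351368388) = 174061857/1351368388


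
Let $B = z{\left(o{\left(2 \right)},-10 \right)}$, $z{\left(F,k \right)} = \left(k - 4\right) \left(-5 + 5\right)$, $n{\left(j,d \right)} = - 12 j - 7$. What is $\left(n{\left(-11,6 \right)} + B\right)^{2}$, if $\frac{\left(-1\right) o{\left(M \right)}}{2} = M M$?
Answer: $15625$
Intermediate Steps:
$n{\left(j,d \right)} = -7 - 12 j$
$o{\left(M \right)} = - 2 M^{2}$ ($o{\left(M \right)} = - 2 M M = - 2 M^{2}$)
$z{\left(F,k \right)} = 0$ ($z{\left(F,k \right)} = \left(-4 + k\right) 0 = 0$)
$B = 0$
$\left(n{\left(-11,6 \right)} + B\right)^{2} = \left(\left(-7 - -132\right) + 0\right)^{2} = \left(\left(-7 + 132\right) + 0\right)^{2} = \left(125 + 0\right)^{2} = 125^{2} = 15625$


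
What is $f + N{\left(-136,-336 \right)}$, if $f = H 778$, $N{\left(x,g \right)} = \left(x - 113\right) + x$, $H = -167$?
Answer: $-130311$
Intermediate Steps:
$N{\left(x,g \right)} = -113 + 2 x$ ($N{\left(x,g \right)} = \left(-113 + x\right) + x = -113 + 2 x$)
$f = -129926$ ($f = \left(-167\right) 778 = -129926$)
$f + N{\left(-136,-336 \right)} = -129926 + \left(-113 + 2 \left(-136\right)\right) = -129926 - 385 = -130311$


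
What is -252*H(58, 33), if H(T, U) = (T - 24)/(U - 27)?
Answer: -1428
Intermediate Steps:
H(T, U) = (-24 + T)/(-27 + U)
-252*H(58, 33) = -252*(-24 + 58)/(-27 + 33) = -252*34/6 = -42*34 = -252*17/3 = -1428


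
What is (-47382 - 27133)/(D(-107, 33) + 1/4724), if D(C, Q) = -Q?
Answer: 352008860/155891 ≈ 2258.0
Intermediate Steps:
(-47382 - 27133)/(D(-107, 33) + 1/4724) = (-47382 - 27133)/(-1*33 + 1/4724) = -74515/(-33 + 1/4724) = -74515/(-155891/4724) = -74515*(-4724/155891) = 352008860/155891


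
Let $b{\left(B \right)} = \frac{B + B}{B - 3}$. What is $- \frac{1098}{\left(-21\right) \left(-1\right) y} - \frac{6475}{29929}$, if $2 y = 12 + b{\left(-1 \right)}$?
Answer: $- \frac{44949181}{5237575} \approx -8.5821$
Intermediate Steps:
$b{\left(B \right)} = \frac{2 B}{-3 + B}$
$y = \frac{25}{4}$ ($y = \frac{12 + 2 \left(-1\right) \frac{1}{-3 - 1}}{2} = \frac{12 + 2 \left(-1\right) \frac{1}{-4}}{2} = \frac{12 + 2 \left(-1\right) \left(- \frac{1}{4}\right)}{2} = \frac{12 + \frac{1}{2}}{2} = \frac{1}{2} \cdot \frac{25}{2} = \frac{25}{4} \approx 6.25$)
$- \frac{1098}{\left(-21\right) \left(-1\right) y} - \frac{6475}{29929} = - \frac{1098}{\left(-21\right) \left(-1\right) \frac{25}{4}} - \frac{6475}{29929} = - \frac{1098}{21 \cdot \frac{25}{4}} - \frac{6475}{29929} = - \frac{1098}{\frac{525}{4}} - \frac{6475}{29929} = \left(-1098\right) \frac{4}{525} - \frac{6475}{29929} = - \frac{1464}{175} - \frac{6475}{29929} = - \frac{44949181}{5237575}$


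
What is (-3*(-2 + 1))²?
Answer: 9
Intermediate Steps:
(-3*(-2 + 1))² = (-3*(-1))² = 3² = 9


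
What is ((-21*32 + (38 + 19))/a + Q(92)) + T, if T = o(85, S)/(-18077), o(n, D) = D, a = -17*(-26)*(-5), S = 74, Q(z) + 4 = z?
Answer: 705313755/7990034 ≈ 88.274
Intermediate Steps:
Q(z) = -4 + z
a = -2210 (a = 442*(-5) = -2210)
T = -74/18077 (T = 74/(-18077) = 74*(-1/18077) = -74/18077 ≈ -0.0040936)
((-21*32 + (38 + 19))/a + Q(92)) + T = ((-21*32 + (38 + 19))/(-2210) + (-4 + 92)) - 74/18077 = ((-672 + 57)*(-1/2210) + 88) - 74/18077 = (-615*(-1/2210) + 88) - 74/18077 = (123/442 + 88) - 74/18077 = 39019/442 - 74/18077 = 705313755/7990034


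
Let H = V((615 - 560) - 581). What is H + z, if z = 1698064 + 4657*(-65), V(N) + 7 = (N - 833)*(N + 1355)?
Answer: 268741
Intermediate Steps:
V(N) = -7 + (-833 + N)*(1355 + N) (V(N) = -7 + (N - 833)*(N + 1355) = -7 + (-833 + N)*(1355 + N))
z = 1395359 (z = 1698064 - 302705 = 1395359)
H = -1126618 (H = -1128722 + ((615 - 560) - 581)² + 522*((615 - 560) - 581) = -1128722 + (55 - 581)² + 522*(55 - 581) = -1128722 + (-526)² + 522*(-526) = -1128722 + 276676 - 274572 = -1126618)
H + z = -1126618 + 1395359 = 268741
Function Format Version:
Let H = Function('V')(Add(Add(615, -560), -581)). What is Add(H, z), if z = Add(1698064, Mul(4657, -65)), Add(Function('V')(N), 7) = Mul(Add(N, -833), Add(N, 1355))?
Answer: 268741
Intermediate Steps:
Function('V')(N) = Add(-7, Mul(Add(-833, N), Add(1355, N))) (Function('V')(N) = Add(-7, Mul(Add(N, -833), Add(N, 1355))) = Add(-7, Mul(Add(-833, N), Add(1355, N))))
z = 1395359 (z = Add(1698064, -302705) = 1395359)
H = -1126618 (H = Add(-1128722, Pow(Add(Add(615, -560), -581), 2), Mul(522, Add(Add(615, -560), -581))) = Add(-1128722, Pow(Add(55, -581), 2), Mul(522, Add(55, -581))) = Add(-1128722, Pow(-526, 2), Mul(522, -526)) = Add(-1128722, 276676, -274572) = -1126618)
Add(H, z) = Add(-1126618, 1395359) = 268741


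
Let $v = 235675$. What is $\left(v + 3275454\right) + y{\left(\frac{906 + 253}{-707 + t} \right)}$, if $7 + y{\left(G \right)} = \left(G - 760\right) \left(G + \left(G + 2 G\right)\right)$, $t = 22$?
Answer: $\frac{1649925095174}{469225} \approx 3.5163 \cdot 10^{6}$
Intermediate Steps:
$y{\left(G \right)} = -7 + 4 G \left(-760 + G\right)$ ($y{\left(G \right)} = -7 + \left(G - 760\right) \left(G + \left(G + 2 G\right)\right) = -7 + \left(-760 + G\right) \left(G + 3 G\right) = -7 + \left(-760 + G\right) 4 G = -7 + 4 G \left(-760 + G\right)$)
$\left(v + 3275454\right) + y{\left(\frac{906 + 253}{-707 + t} \right)} = \left(235675 + 3275454\right) - \left(7 - 4 \frac{\left(906 + 253\right)^{2}}{\left(-707 + 22\right)^{2}} + \frac{3040 \left(906 + 253\right)}{-707 + 22}\right) = 3511129 - \left(7 - \frac{5373124}{469225} + 3040 \cdot 1159 \frac{1}{-685}\right) = 3511129 - \left(7 - \frac{5373124}{469225} + 3040 \cdot 1159 \left(- \frac{1}{685}\right)\right) = 3511129 - \left(- \frac{703713}{137} - \frac{5373124}{469225}\right) = 3511129 + \left(-7 + \frac{704672}{137} + 4 \cdot \frac{1343281}{469225}\right) = 3511129 + \left(-7 + \frac{704672}{137} + \frac{5373124}{469225}\right) = 3511129 + \frac{2415590149}{469225} = \frac{1649925095174}{469225}$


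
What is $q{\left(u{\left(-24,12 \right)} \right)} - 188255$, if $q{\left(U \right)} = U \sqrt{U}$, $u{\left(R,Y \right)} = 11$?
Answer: $-188255 + 11 \sqrt{11} \approx -1.8822 \cdot 10^{5}$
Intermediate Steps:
$q{\left(U \right)} = U^{\frac{3}{2}}$
$q{\left(u{\left(-24,12 \right)} \right)} - 188255 = 11^{\frac{3}{2}} - 188255 = 11 \sqrt{11} - 188255 = -188255 + 11 \sqrt{11}$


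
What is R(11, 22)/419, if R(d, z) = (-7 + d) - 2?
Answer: 2/419 ≈ 0.0047733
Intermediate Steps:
R(d, z) = -9 + d
R(11, 22)/419 = (-9 + 11)/419 = 2*(1/419) = 2/419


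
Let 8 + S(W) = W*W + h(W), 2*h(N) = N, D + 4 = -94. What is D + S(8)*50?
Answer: 2902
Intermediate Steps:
D = -98 (D = -4 - 94 = -98)
h(N) = N/2
S(W) = -8 + W² + W/2 (S(W) = -8 + (W*W + W/2) = -8 + (W² + W/2) = -8 + W² + W/2)
D + S(8)*50 = -98 + (-8 + 8² + (½)*8)*50 = -98 + (-8 + 64 + 4)*50 = -98 + 60*50 = -98 + 3000 = 2902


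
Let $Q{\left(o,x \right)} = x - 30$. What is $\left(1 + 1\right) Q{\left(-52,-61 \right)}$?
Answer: $-182$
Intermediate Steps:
$Q{\left(o,x \right)} = -30 + x$ ($Q{\left(o,x \right)} = x - 30 = -30 + x$)
$\left(1 + 1\right) Q{\left(-52,-61 \right)} = \left(1 + 1\right) \left(-30 - 61\right) = 2 \left(-91\right) = -182$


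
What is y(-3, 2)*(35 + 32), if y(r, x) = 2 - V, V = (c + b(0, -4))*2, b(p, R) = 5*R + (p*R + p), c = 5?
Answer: 2144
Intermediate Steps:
b(p, R) = p + 5*R + R*p (b(p, R) = 5*R + (R*p + p) = 5*R + (p + R*p) = p + 5*R + R*p)
V = -30 (V = (5 + (0 + 5*(-4) - 4*0))*2 = (5 + (0 - 20 + 0))*2 = (5 - 20)*2 = -15*2 = -30)
y(r, x) = 32 (y(r, x) = 2 - 1*(-30) = 2 + 30 = 32)
y(-3, 2)*(35 + 32) = 32*(35 + 32) = 32*67 = 2144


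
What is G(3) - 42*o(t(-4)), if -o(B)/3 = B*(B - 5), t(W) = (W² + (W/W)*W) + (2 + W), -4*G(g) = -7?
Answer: 25207/4 ≈ 6301.8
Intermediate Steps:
G(g) = 7/4 (G(g) = -¼*(-7) = 7/4)
t(W) = 2 + W² + 2*W (t(W) = (W² + 1*W) + (2 + W) = (W² + W) + (2 + W) = (W + W²) + (2 + W) = 2 + W² + 2*W)
o(B) = -3*B*(-5 + B) (o(B) = -3*B*(B - 5) = -3*B*(-5 + B))
G(3) - 42*o(t(-4)) = 7/4 - 126*(2 + (-4)² + 2*(-4))*(5 - (2 + (-4)² + 2*(-4))) = 7/4 - 126*(2 + 16 - 8)*(5 - (2 + 16 - 8)) = 7/4 - 126*10*(5 - 1*10) = 7/4 - 126*10*(5 - 10) = 7/4 - 126*10*(-5) = 7/4 - 42*(-150) = 7/4 + 6300 = 25207/4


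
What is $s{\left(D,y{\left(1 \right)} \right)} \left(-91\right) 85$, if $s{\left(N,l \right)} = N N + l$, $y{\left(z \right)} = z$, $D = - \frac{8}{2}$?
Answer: $-131495$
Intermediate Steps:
$D = -4$ ($D = \left(-8\right) \frac{1}{2} = -4$)
$s{\left(N,l \right)} = l + N^{2}$ ($s{\left(N,l \right)} = N^{2} + l = l + N^{2}$)
$s{\left(D,y{\left(1 \right)} \right)} \left(-91\right) 85 = \left(1 + \left(-4\right)^{2}\right) \left(-91\right) 85 = \left(1 + 16\right) \left(-91\right) 85 = 17 \left(-91\right) 85 = \left(-1547\right) 85 = -131495$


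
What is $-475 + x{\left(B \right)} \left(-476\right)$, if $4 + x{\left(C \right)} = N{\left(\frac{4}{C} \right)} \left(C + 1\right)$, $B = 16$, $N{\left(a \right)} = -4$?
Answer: $33797$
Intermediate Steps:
$x{\left(C \right)} = -8 - 4 C$ ($x{\left(C \right)} = -4 - 4 \left(C + 1\right) = -4 - 4 \left(1 + C\right) = -4 - \left(4 + 4 C\right) = -8 - 4 C$)
$-475 + x{\left(B \right)} \left(-476\right) = -475 + \left(-8 - 64\right) \left(-476\right) = -475 - -34272 = -475 + 34272 = 33797$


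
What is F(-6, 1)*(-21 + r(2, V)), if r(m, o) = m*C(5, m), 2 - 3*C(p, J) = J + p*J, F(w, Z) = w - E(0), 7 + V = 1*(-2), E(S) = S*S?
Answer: 166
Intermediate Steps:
E(S) = S**2
V = -9 (V = -7 + 1*(-2) = -7 - 2 = -9)
F(w, Z) = w (F(w, Z) = w - 1*0**2 = w - 1*0 = w + 0 = w)
C(p, J) = 2/3 - J/3 - J*p/3 (C(p, J) = 2/3 - (J + p*J)/3 = 2/3 - (J + J*p)/3 = 2/3 + (-J/3 - J*p/3) = 2/3 - J/3 - J*p/3)
r(m, o) = m*(2/3 - 2*m) (r(m, o) = m*(2/3 - m/3 - 1/3*m*5) = m*(2/3 - m/3 - 5*m/3) = m*(2/3 - 2*m))
F(-6, 1)*(-21 + r(2, V)) = -6*(-21 + (2/3)*2*(1 - 3*2)) = -6*(-21 + (2/3)*2*(1 - 6)) = -6*(-21 + (2/3)*2*(-5)) = -6*(-21 - 20/3) = -6*(-83/3) = 166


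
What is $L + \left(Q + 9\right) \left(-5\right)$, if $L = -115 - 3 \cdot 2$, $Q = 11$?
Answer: $-221$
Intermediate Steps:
$L = -121$ ($L = -115 - 6 = -121$)
$L + \left(Q + 9\right) \left(-5\right) = -121 + \left(11 + 9\right) \left(-5\right) = -121 + 20 \left(-5\right) = -121 - 100 = -221$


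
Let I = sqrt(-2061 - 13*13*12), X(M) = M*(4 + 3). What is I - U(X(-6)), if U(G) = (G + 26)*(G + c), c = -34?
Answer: -1216 + I*sqrt(4089) ≈ -1216.0 + 63.945*I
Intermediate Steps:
X(M) = 7*M (X(M) = M*7 = 7*M)
U(G) = (-34 + G)*(26 + G) (U(G) = (G + 26)*(G - 34) = (26 + G)*(-34 + G) = (-34 + G)*(26 + G))
I = I*sqrt(4089) (I = sqrt(-2061 - 169*12) = sqrt(-2061 - 2028) = sqrt(-4089) = I*sqrt(4089) ≈ 63.945*I)
I - U(X(-6)) = I*sqrt(4089) - (-884 + (7*(-6))**2 - 56*(-6)) = I*sqrt(4089) - (-884 + (-42)**2 - 8*(-42)) = I*sqrt(4089) - (-884 + 1764 + 336) = I*sqrt(4089) - 1*1216 = I*sqrt(4089) - 1216 = -1216 + I*sqrt(4089)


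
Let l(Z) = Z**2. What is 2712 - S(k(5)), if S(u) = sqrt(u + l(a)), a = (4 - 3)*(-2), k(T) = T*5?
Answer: 2712 - sqrt(29) ≈ 2706.6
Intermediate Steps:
k(T) = 5*T
a = -2 (a = 1*(-2) = -2)
S(u) = sqrt(4 + u) (S(u) = sqrt(u + (-2)**2) = sqrt(u + 4) = sqrt(4 + u))
2712 - S(k(5)) = 2712 - sqrt(4 + 5*5) = 2712 - sqrt(4 + 25) = 2712 - sqrt(29)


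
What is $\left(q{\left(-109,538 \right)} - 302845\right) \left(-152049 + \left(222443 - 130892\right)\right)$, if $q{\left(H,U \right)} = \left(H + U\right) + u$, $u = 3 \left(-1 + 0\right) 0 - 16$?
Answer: $18296531136$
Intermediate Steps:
$u = -16$ ($u = 3 \left(\left(-1\right) 0\right) - 16 = 3 \cdot 0 - 16 = 0 - 16 = -16$)
$q{\left(H,U \right)} = -16 + H + U$ ($q{\left(H,U \right)} = \left(H + U\right) - 16 = -16 + H + U$)
$\left(q{\left(-109,538 \right)} - 302845\right) \left(-152049 + \left(222443 - 130892\right)\right) = \left(\left(-16 - 109 + 538\right) - 302845\right) \left(-152049 + \left(222443 - 130892\right)\right) = \left(413 - 302845\right) \left(-152049 + \left(222443 - 130892\right)\right) = - 302432 \left(-152049 + 91551\right) = \left(-302432\right) \left(-60498\right) = 18296531136$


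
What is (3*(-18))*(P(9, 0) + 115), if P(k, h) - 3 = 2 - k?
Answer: -5994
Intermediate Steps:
P(k, h) = 5 - k (P(k, h) = 3 + (2 - k) = 5 - k)
(3*(-18))*(P(9, 0) + 115) = (3*(-18))*((5 - 1*9) + 115) = -54*((5 - 9) + 115) = -54*(-4 + 115) = -54*111 = -5994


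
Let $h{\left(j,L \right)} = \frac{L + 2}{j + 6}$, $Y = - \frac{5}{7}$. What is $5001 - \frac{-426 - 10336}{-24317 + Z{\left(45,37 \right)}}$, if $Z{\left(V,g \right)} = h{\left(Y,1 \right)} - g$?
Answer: $\frac{4505887883}{901077} \approx 5000.6$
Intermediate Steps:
$Y = - \frac{5}{7}$ ($Y = \left(-5\right) \frac{1}{7} = - \frac{5}{7} \approx -0.71429$)
$h{\left(j,L \right)} = \frac{2 + L}{6 + j}$
$Z{\left(V,g \right)} = \frac{21}{37} - g$ ($Z{\left(V,g \right)} = \frac{2 + 1}{6 - \frac{5}{7}} - g = \frac{1}{\frac{37}{7}} \cdot 3 - g = \frac{7}{37} \cdot 3 - g = \frac{21}{37} - g$)
$5001 - \frac{-426 - 10336}{-24317 + Z{\left(45,37 \right)}} = 5001 - \frac{-426 - 10336}{-24317 + \left(\frac{21}{37} - 37\right)} = 5001 - - \frac{10762}{-24317 + \left(\frac{21}{37} - 37\right)} = 5001 - - \frac{10762}{-24317 - \frac{1348}{37}} = 5001 - - \frac{10762}{- \frac{901077}{37}} = 5001 - \left(-10762\right) \left(- \frac{37}{901077}\right) = 5001 - \frac{398194}{901077} = \frac{4505887883}{901077}$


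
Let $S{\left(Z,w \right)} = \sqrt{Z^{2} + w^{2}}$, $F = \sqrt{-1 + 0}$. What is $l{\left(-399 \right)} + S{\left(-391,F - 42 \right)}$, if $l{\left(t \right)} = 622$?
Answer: $622 + 2 \sqrt{38661 - 21 i} \approx 1015.2 - 0.1068 i$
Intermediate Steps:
$F = i$ ($F = \sqrt{-1} = i \approx 1.0 i$)
$l{\left(-399 \right)} + S{\left(-391,F - 42 \right)} = 622 + \sqrt{\left(-391\right)^{2} + \left(i - 42\right)^{2}} = 622 + \sqrt{152881 + \left(i - 42\right)^{2}} = 622 + \sqrt{152881 + \left(-42 + i\right)^{2}}$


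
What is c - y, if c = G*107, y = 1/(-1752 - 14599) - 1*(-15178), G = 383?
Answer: 421904854/16351 ≈ 25803.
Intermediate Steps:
y = 248175477/16351 (y = 1/(-16351) + 15178 = -1/16351 + 15178 = 248175477/16351 ≈ 15178.)
c = 40981 (c = 383*107 = 40981)
c - y = 40981 - 1*248175477/16351 = 40981 - 248175477/16351 = 421904854/16351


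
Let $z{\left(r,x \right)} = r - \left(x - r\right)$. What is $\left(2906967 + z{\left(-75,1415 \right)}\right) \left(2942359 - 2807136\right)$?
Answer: $392877174646$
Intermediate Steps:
$z{\left(r,x \right)} = - x + 2 r$ ($z{\left(r,x \right)} = r + \left(r - x\right) = - x + 2 r$)
$\left(2906967 + z{\left(-75,1415 \right)}\right) \left(2942359 - 2807136\right) = \left(2906967 + \left(\left(-1\right) 1415 + 2 \left(-75\right)\right)\right) \left(2942359 - 2807136\right) = \left(2906967 - 1565\right) 135223 = 2905402 \cdot 135223 = 392877174646$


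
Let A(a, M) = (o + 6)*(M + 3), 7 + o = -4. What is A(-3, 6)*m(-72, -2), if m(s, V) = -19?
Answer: 855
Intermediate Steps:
o = -11 (o = -7 - 4 = -11)
A(a, M) = -15 - 5*M (A(a, M) = (-11 + 6)*(M + 3) = -5*(3 + M) = -15 - 5*M)
A(-3, 6)*m(-72, -2) = (-15 - 5*6)*(-19) = (-15 - 30)*(-19) = -45*(-19) = 855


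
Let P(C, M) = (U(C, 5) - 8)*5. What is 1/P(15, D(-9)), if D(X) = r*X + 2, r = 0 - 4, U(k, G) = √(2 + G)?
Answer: -8/285 - √7/285 ≈ -0.037354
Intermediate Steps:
r = -4
D(X) = 2 - 4*X (D(X) = -4*X + 2 = 2 - 4*X)
P(C, M) = -40 + 5*√7 (P(C, M) = (√(2 + 5) - 8)*5 = (√7 - 8)*5 = (-8 + √7)*5 = -40 + 5*√7)
1/P(15, D(-9)) = 1/(-40 + 5*√7)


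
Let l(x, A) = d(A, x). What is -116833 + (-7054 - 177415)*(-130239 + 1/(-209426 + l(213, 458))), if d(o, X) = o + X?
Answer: 5015326612498259/208755 ≈ 2.4025e+10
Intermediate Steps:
d(o, X) = X + o
l(x, A) = A + x (l(x, A) = x + A = A + x)
-116833 + (-7054 - 177415)*(-130239 + 1/(-209426 + l(213, 458))) = -116833 + (-7054 - 177415)*(-130239 + 1/(-209426 + (458 + 213))) = -116833 - 184469*(-130239 + 1/(-209426 + 671)) = -116833 - 184469*(-130239 + 1/(-208755)) = -116833 - 184469*(-130239 - 1/208755) = -116833 - 184469*(-27188042446/208755) = -116833 + 5015351001971174/208755 = 5015326612498259/208755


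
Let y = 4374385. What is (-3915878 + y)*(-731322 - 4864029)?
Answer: -2565507600957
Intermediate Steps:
(-3915878 + y)*(-731322 - 4864029) = (-3915878 + 4374385)*(-731322 - 4864029) = 458507*(-5595351) = -2565507600957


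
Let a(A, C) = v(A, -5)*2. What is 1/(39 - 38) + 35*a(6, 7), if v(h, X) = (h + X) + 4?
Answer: 351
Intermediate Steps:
v(h, X) = 4 + X + h (v(h, X) = (X + h) + 4 = 4 + X + h)
a(A, C) = -2 + 2*A (a(A, C) = (4 - 5 + A)*2 = (-1 + A)*2 = -2 + 2*A)
1/(39 - 38) + 35*a(6, 7) = 1/(39 - 38) + 35*(-2 + 2*6) = 1/1 + 35*(-2 + 12) = 1 + 35*10 = 1 + 350 = 351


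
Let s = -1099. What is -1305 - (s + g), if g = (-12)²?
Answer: -350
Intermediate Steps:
g = 144
-1305 - (s + g) = -1305 - (-1099 + 144) = -1305 - 1*(-955) = -1305 + 955 = -350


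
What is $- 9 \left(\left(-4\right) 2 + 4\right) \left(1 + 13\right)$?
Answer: $504$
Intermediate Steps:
$- 9 \left(\left(-4\right) 2 + 4\right) \left(1 + 13\right) = - 9 \left(-8 + 4\right) 14 = \left(-9\right) \left(-4\right) 14 = 36 \cdot 14 = 504$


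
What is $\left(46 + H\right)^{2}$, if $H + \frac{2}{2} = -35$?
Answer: $100$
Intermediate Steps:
$H = -36$ ($H = -1 - 35 = -36$)
$\left(46 + H\right)^{2} = \left(46 - 36\right)^{2} = 10^{2} = 100$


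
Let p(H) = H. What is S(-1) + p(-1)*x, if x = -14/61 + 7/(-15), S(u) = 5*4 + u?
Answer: 18022/915 ≈ 19.696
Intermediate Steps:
S(u) = 20 + u
x = -637/915 (x = -14*1/61 + 7*(-1/15) = -14/61 - 7/15 = -637/915 ≈ -0.69617)
S(-1) + p(-1)*x = (20 - 1) - 1*(-637/915) = 19 + 637/915 = 18022/915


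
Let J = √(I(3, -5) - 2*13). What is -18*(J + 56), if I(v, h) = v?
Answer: -1008 - 18*I*√23 ≈ -1008.0 - 86.325*I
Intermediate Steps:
J = I*√23 (J = √(3 - 2*13) = √(3 - 26) = √(-23) = I*√23 ≈ 4.7958*I)
-18*(J + 56) = -18*(I*√23 + 56) = -18*(56 + I*√23) = -1008 - 18*I*√23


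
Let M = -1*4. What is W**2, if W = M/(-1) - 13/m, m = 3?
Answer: 1/9 ≈ 0.11111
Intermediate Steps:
M = -4
W = -1/3 (W = -4/(-1) - 13/3 = -4*(-1) - 13*1/3 = 4 - 13/3 = -1/3 ≈ -0.33333)
W**2 = (-1/3)**2 = 1/9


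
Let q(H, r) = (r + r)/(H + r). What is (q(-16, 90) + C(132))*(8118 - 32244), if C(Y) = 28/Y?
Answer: -25967618/407 ≈ -63803.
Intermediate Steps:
q(H, r) = 2*r/(H + r) (q(H, r) = (2*r)/(H + r) = 2*r/(H + r))
(q(-16, 90) + C(132))*(8118 - 32244) = (2*90/(-16 + 90) + 28/132)*(8118 - 32244) = (2*90/74 + 28*(1/132))*(-24126) = (2*90*(1/74) + 7/33)*(-24126) = (90/37 + 7/33)*(-24126) = (3229/1221)*(-24126) = -25967618/407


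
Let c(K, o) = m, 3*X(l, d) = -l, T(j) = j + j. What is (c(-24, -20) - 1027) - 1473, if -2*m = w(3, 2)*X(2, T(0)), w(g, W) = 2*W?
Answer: -7496/3 ≈ -2498.7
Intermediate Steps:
T(j) = 2*j
X(l, d) = -l/3 (X(l, d) = (-l)/3 = -l/3)
m = 4/3 (m = -2*2*(-1/3*2)/2 = -2*(-2)/3 = -1/2*(-8/3) = 4/3 ≈ 1.3333)
c(K, o) = 4/3
(c(-24, -20) - 1027) - 1473 = (4/3 - 1027) - 1473 = -3077/3 - 1473 = -7496/3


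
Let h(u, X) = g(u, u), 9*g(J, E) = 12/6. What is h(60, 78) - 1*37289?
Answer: -335599/9 ≈ -37289.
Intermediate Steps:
g(J, E) = 2/9 (g(J, E) = (12/6)/9 = (12*(⅙))/9 = (⅑)*2 = 2/9)
h(u, X) = 2/9
h(60, 78) - 1*37289 = 2/9 - 1*37289 = 2/9 - 37289 = -335599/9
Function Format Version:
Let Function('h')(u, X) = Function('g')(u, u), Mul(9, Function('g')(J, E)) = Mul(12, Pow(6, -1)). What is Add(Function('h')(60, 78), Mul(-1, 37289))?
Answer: Rational(-335599, 9) ≈ -37289.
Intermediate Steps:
Function('g')(J, E) = Rational(2, 9) (Function('g')(J, E) = Mul(Rational(1, 9), Mul(12, Pow(6, -1))) = Mul(Rational(1, 9), Mul(12, Rational(1, 6))) = Mul(Rational(1, 9), 2) = Rational(2, 9))
Function('h')(u, X) = Rational(2, 9)
Add(Function('h')(60, 78), Mul(-1, 37289)) = Add(Rational(2, 9), Mul(-1, 37289)) = Add(Rational(2, 9), -37289) = Rational(-335599, 9)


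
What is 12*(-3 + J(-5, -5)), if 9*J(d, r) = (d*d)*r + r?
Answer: -628/3 ≈ -209.33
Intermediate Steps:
J(d, r) = r/9 + r*d²/9 (J(d, r) = ((d*d)*r + r)/9 = (d²*r + r)/9 = (r*d² + r)/9 = (r + r*d²)/9 = r/9 + r*d²/9)
12*(-3 + J(-5, -5)) = 12*(-3 + (⅑)*(-5)*(1 + (-5)²)) = 12*(-3 + (⅑)*(-5)*(1 + 25)) = 12*(-3 + (⅑)*(-5)*26) = 12*(-3 - 130/9) = 12*(-157/9) = -628/3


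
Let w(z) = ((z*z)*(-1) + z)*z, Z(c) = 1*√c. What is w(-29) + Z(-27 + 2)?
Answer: 25230 + 5*I ≈ 25230.0 + 5.0*I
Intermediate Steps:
Z(c) = √c
w(z) = z*(z - z²) (w(z) = (z²*(-1) + z)*z = (-z² + z)*z = (z - z²)*z = z*(z - z²))
w(-29) + Z(-27 + 2) = (-29)²*(1 - 1*(-29)) + √(-27 + 2) = 841*(1 + 29) + √(-25) = 841*30 + 5*I = 25230 + 5*I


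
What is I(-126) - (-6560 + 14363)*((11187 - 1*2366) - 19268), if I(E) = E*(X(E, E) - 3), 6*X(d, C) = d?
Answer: 81520965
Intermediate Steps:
X(d, C) = d/6
I(E) = E*(-3 + E/6) (I(E) = E*(E/6 - 3) = E*(-3 + E/6))
I(-126) - (-6560 + 14363)*((11187 - 1*2366) - 19268) = (1/6)*(-126)*(-18 - 126) - (-6560 + 14363)*((11187 - 1*2366) - 19268) = (1/6)*(-126)*(-144) - 7803*((11187 - 2366) - 19268) = 3024 - 7803*(8821 - 19268) = 3024 - 7803*(-10447) = 3024 - 1*(-81517941) = 3024 + 81517941 = 81520965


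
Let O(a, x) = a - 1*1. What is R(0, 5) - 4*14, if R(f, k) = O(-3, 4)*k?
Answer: -76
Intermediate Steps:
O(a, x) = -1 + a (O(a, x) = a - 1 = -1 + a)
R(f, k) = -4*k (R(f, k) = (-1 - 3)*k = -4*k)
R(0, 5) - 4*14 = -4*5 - 4*14 = -20 - 56 = -76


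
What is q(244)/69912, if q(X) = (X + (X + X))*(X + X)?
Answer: 14884/2913 ≈ 5.1095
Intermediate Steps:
q(X) = 6*X² (q(X) = (X + 2*X)*(2*X) = (3*X)*(2*X) = 6*X²)
q(244)/69912 = (6*244²)/69912 = (6*59536)*(1/69912) = 357216*(1/69912) = 14884/2913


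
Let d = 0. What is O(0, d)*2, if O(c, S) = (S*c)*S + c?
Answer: 0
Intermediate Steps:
O(c, S) = c + c*S² (O(c, S) = c*S² + c = c + c*S²)
O(0, d)*2 = (0*(1 + 0²))*2 = (0*(1 + 0))*2 = (0*1)*2 = 0*2 = 0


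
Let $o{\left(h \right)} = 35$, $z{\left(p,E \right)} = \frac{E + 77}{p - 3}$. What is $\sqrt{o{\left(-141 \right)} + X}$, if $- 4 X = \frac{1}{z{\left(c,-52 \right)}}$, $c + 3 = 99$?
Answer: $\frac{\sqrt{3407}}{10} \approx 5.837$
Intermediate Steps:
$c = 96$ ($c = -3 + 99 = 96$)
$z{\left(p,E \right)} = \frac{77 + E}{-3 + p}$
$X = - \frac{93}{100}$ ($X = - \frac{1}{4 \frac{77 - 52}{-3 + 96}} = - \frac{1}{4 \cdot \frac{1}{93} \cdot 25} = - \frac{1}{4 \cdot \frac{25}{93}} = \left(- \frac{1}{4}\right) \frac{93}{25} = - \frac{93}{100} \approx -0.93$)
$\sqrt{o{\left(-141 \right)} + X} = \sqrt{35 - \frac{93}{100}} = \sqrt{\frac{3407}{100}} = \frac{\sqrt{3407}}{10}$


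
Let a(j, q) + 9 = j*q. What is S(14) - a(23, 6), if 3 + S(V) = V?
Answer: -118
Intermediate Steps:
S(V) = -3 + V
a(j, q) = -9 + j*q
S(14) - a(23, 6) = (-3 + 14) - (-9 + 23*6) = 11 - (-9 + 138) = 11 - 1*129 = 11 - 129 = -118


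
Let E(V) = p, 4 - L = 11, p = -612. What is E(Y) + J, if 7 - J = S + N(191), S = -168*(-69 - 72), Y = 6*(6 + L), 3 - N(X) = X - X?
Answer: -24296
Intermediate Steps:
L = -7 (L = 4 - 1*11 = 4 - 11 = -7)
N(X) = 3 (N(X) = 3 - (X - X) = 3 - 1*0 = 3 + 0 = 3)
Y = -6 (Y = 6*(6 - 7) = 6*(-1) = -6)
E(V) = -612
S = 23688 (S = -168*(-141) = 23688)
J = -23684 (J = 7 - (23688 + 3) = 7 - 1*23691 = 7 - 23691 = -23684)
E(Y) + J = -612 - 23684 = -24296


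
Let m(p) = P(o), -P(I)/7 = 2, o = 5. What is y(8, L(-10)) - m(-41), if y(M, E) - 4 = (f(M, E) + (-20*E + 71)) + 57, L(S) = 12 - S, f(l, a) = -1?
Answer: -295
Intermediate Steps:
P(I) = -14 (P(I) = -7*2 = -14)
m(p) = -14
y(M, E) = 131 - 20*E (y(M, E) = 4 + ((-1 + (-20*E + 71)) + 57) = 4 + ((-1 + (71 - 20*E)) + 57) = 4 + ((70 - 20*E) + 57) = 4 + (127 - 20*E) = 131 - 20*E)
y(8, L(-10)) - m(-41) = (131 - 20*(12 - 1*(-10))) - 1*(-14) = (131 - 20*(12 + 10)) + 14 = (131 - 20*22) + 14 = (131 - 440) + 14 = -309 + 14 = -295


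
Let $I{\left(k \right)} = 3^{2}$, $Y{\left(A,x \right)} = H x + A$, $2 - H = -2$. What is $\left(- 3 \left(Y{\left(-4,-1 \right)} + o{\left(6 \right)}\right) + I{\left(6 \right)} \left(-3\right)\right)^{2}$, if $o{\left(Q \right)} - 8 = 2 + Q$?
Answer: $2601$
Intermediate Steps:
$H = 4$ ($H = 2 - -2 = 2 + 2 = 4$)
$Y{\left(A,x \right)} = A + 4 x$ ($Y{\left(A,x \right)} = 4 x + A = A + 4 x$)
$I{\left(k \right)} = 9$
$o{\left(Q \right)} = 10 + Q$ ($o{\left(Q \right)} = 8 + \left(2 + Q\right) = 10 + Q$)
$\left(- 3 \left(Y{\left(-4,-1 \right)} + o{\left(6 \right)}\right) + I{\left(6 \right)} \left(-3\right)\right)^{2} = \left(- 3 \left(\left(-4 + 4 \left(-1\right)\right) + \left(10 + 6\right)\right) + 9 \left(-3\right)\right)^{2} = \left(- 3 \left(\left(-4 - 4\right) + 16\right) - 27\right)^{2} = \left(- 3 \left(-8 + 16\right) - 27\right)^{2} = \left(\left(-3\right) 8 - 27\right)^{2} = \left(-24 - 27\right)^{2} = \left(-51\right)^{2} = 2601$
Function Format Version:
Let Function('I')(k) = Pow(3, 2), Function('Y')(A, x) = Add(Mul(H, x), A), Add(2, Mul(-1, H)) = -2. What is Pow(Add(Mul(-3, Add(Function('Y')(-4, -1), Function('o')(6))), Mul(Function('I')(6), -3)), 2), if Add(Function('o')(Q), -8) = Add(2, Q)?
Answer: 2601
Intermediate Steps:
H = 4 (H = Add(2, Mul(-1, -2)) = Add(2, 2) = 4)
Function('Y')(A, x) = Add(A, Mul(4, x)) (Function('Y')(A, x) = Add(Mul(4, x), A) = Add(A, Mul(4, x)))
Function('I')(k) = 9
Function('o')(Q) = Add(10, Q) (Function('o')(Q) = Add(8, Add(2, Q)) = Add(10, Q))
Pow(Add(Mul(-3, Add(Function('Y')(-4, -1), Function('o')(6))), Mul(Function('I')(6), -3)), 2) = Pow(Add(Mul(-3, Add(Add(-4, Mul(4, -1)), Add(10, 6))), Mul(9, -3)), 2) = Pow(Add(Mul(-3, Add(Add(-4, -4), 16)), -27), 2) = Pow(Add(Mul(-3, Add(-8, 16)), -27), 2) = Pow(Add(Mul(-3, 8), -27), 2) = Pow(Add(-24, -27), 2) = Pow(-51, 2) = 2601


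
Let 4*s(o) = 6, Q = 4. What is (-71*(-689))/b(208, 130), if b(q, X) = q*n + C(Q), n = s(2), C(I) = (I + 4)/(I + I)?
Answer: 48919/313 ≈ 156.29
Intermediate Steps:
s(o) = 3/2 (s(o) = (¼)*6 = 3/2)
C(I) = (4 + I)/(2*I) (C(I) = (4 + I)/((2*I)) = (4 + I)*(1/(2*I)) = (4 + I)/(2*I))
n = 3/2 ≈ 1.5000
b(q, X) = 1 + 3*q/2 (b(q, X) = q*(3/2) + (½)*(4 + 4)/4 = 3*q/2 + (½)*(¼)*8 = 3*q/2 + 1 = 1 + 3*q/2)
(-71*(-689))/b(208, 130) = (-71*(-689))/(1 + (3/2)*208) = 48919/(1 + 312) = 48919/313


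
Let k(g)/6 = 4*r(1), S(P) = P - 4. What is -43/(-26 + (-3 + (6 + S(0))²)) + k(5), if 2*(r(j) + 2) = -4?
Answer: -2357/25 ≈ -94.280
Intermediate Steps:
r(j) = -4 (r(j) = -2 + (½)*(-4) = -2 - 2 = -4)
S(P) = -4 + P
k(g) = -96 (k(g) = 6*(4*(-4)) = 6*(-16) = -96)
-43/(-26 + (-3 + (6 + S(0))²)) + k(5) = -43/(-26 + (-3 + (6 + (-4 + 0))²)) - 96 = -43/(-26 + (-3 + (6 - 4)²)) - 96 = -43/(-26 + (-3 + 2²)) - 96 = -43/(-26 + (-3 + 4)) - 96 = -43/(-26 + 1) - 96 = -43/(-25) - 96 = -43*(-1/25) - 96 = 43/25 - 96 = -2357/25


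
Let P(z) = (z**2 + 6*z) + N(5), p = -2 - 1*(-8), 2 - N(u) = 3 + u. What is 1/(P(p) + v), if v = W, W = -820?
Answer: -1/754 ≈ -0.0013263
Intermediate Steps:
N(u) = -1 - u (N(u) = 2 - (3 + u) = 2 + (-3 - u) = -1 - u)
v = -820
p = 6 (p = -2 + 8 = 6)
P(z) = -6 + z**2 + 6*z (P(z) = (z**2 + 6*z) + (-1 - 1*5) = (z**2 + 6*z) + (-1 - 5) = (z**2 + 6*z) - 6 = -6 + z**2 + 6*z)
1/(P(p) + v) = 1/((-6 + 6**2 + 6*6) - 820) = 1/((-6 + 36 + 36) - 820) = 1/(66 - 820) = 1/(-754) = -1/754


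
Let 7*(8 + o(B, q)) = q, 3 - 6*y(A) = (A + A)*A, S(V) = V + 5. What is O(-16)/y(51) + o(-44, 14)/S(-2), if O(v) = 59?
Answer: -3584/1733 ≈ -2.0681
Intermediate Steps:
S(V) = 5 + V
y(A) = ½ - A²/3 (y(A) = ½ - (A + A)*A/6 = ½ - 2*A*A/6 = ½ - A²/3)
o(B, q) = -8 + q/7
O(-16)/y(51) + o(-44, 14)/S(-2) = 59/(½ - ⅓*51²) + (-8 + (⅐)*14)/(5 - 2) = 59/(½ - ⅓*2601) + (-8 + 2)/3 = 59/(½ - 867) - 6*⅓ = 59/(-1733/2) - 2 = 59*(-2/1733) - 2 = -118/1733 - 2 = -3584/1733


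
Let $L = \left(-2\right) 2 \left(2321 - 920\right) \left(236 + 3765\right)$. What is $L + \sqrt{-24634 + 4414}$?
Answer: $-22421604 + 2 i \sqrt{5055} \approx -2.2422 \cdot 10^{7} + 142.2 i$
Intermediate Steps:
$L = -22421604$ ($L = - 4 \cdot 1401 \cdot 4001 = \left(-4\right) 5605401 = -22421604$)
$L + \sqrt{-24634 + 4414} = -22421604 + \sqrt{-24634 + 4414} = -22421604 + \sqrt{-20220} = -22421604 + 2 i \sqrt{5055}$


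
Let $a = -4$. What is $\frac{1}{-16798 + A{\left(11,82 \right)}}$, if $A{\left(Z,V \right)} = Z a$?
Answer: $- \frac{1}{16842} \approx -5.9375 \cdot 10^{-5}$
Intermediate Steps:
$A{\left(Z,V \right)} = - 4 Z$ ($A{\left(Z,V \right)} = Z \left(-4\right) = - 4 Z$)
$\frac{1}{-16798 + A{\left(11,82 \right)}} = \frac{1}{-16798 - 44} = \frac{1}{-16842} = - \frac{1}{16842}$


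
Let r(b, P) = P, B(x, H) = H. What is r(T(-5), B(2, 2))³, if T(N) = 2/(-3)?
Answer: 8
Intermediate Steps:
T(N) = -⅔ (T(N) = 2*(-⅓) = -⅔)
r(T(-5), B(2, 2))³ = 2³ = 8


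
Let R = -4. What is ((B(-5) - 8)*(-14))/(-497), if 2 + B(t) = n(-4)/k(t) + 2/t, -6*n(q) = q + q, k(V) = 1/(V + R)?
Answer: -224/355 ≈ -0.63099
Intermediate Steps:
k(V) = 1/(-4 + V) (k(V) = 1/(V - 4) = 1/(-4 + V))
n(q) = -q/3 (n(q) = -(q + q)/6 = -q/3)
B(t) = -22/3 + 2/t + 4*t/3 (B(t) = -2 + ((-⅓*(-4))/(1/(-4 + t)) + 2/t) = -2 + (4*(-4 + t)/3 + 2/t) = -2 + ((-16/3 + 4*t/3) + 2/t) = -2 + (-16/3 + 2/t + 4*t/3) = -22/3 + 2/t + 4*t/3)
((B(-5) - 8)*(-14))/(-497) = (((-22/3 + 2/(-5) + (4/3)*(-5)) - 8)*(-14))/(-497) = (((-22/3 + 2*(-⅕) - 20/3) - 8)*(-14))*(-1/497) = (((-22/3 - ⅖ - 20/3) - 8)*(-14))*(-1/497) = ((-72/5 - 8)*(-14))*(-1/497) = -112/5*(-14)*(-1/497) = (1568/5)*(-1/497) = -224/355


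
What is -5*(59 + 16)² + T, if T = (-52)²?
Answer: -25421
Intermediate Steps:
T = 2704
-5*(59 + 16)² + T = -5*(59 + 16)² + 2704 = -5*75² + 2704 = -5*5625 + 2704 = -28125 + 2704 = -25421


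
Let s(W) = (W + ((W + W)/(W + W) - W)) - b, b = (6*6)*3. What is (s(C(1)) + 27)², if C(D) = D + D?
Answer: 6400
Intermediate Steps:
C(D) = 2*D
b = 108 (b = 36*3 = 108)
s(W) = -107 (s(W) = (W + ((W + W)/(W + W) - W)) - 1*108 = (W + ((2*W)/((2*W)) - W)) - 108 = (W + ((2*W)*(1/(2*W)) - W)) - 108 = (W + (1 - W)) - 108 = 1 - 108 = -107)
(s(C(1)) + 27)² = (-107 + 27)² = (-80)² = 6400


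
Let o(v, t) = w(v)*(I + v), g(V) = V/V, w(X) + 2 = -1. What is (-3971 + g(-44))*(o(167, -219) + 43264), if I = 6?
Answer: -169697650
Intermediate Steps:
w(X) = -3 (w(X) = -2 - 1 = -3)
g(V) = 1
o(v, t) = -18 - 3*v (o(v, t) = -3*(6 + v) = -18 - 3*v)
(-3971 + g(-44))*(o(167, -219) + 43264) = (-3971 + 1)*((-18 - 3*167) + 43264) = -3970*((-18 - 501) + 43264) = -3970*(-519 + 43264) = -3970*42745 = -169697650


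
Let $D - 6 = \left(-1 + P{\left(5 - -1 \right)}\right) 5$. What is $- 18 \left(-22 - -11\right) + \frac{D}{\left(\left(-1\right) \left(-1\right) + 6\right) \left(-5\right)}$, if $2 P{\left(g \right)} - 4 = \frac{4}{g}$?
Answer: $\frac{20752}{105} \approx 197.64$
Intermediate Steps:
$P{\left(g \right)} = 2 + \frac{2}{g}$ ($P{\left(g \right)} = 2 + \frac{4 \frac{1}{g}}{2} = 2 + \frac{2}{g}$)
$D = \frac{38}{3}$ ($D = 6 + \left(-1 + \left(2 + \frac{2}{5 - -1}\right)\right) 5 = 6 + \left(-1 + \left(2 + \frac{2}{5 + 1}\right)\right) 5 = 6 + \left(-1 + \left(2 + \frac{2}{6}\right)\right) 5 = 6 + \left(-1 + \left(2 + 2 \cdot \frac{1}{6}\right)\right) 5 = 6 + \left(-1 + \left(2 + \frac{1}{3}\right)\right) 5 = 6 + \left(-1 + \frac{7}{3}\right) 5 = 6 + \frac{4}{3} \cdot 5 = 6 + \frac{20}{3} = \frac{38}{3} \approx 12.667$)
$- 18 \left(-22 - -11\right) + \frac{D}{\left(\left(-1\right) \left(-1\right) + 6\right) \left(-5\right)} = - 18 \left(-22 - -11\right) + \frac{38}{3 \left(\left(-1\right) \left(-1\right) + 6\right) \left(-5\right)} = - 18 \left(-22 + 11\right) + \frac{38}{3 \left(1 + 6\right) \left(-5\right)} = \left(-18\right) \left(-11\right) + \frac{38}{3 \cdot 7 \left(-5\right)} = 198 + \frac{38}{3 \left(-35\right)} = 198 + \frac{38}{3} \left(- \frac{1}{35}\right) = 198 - \frac{38}{105} = \frac{20752}{105}$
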